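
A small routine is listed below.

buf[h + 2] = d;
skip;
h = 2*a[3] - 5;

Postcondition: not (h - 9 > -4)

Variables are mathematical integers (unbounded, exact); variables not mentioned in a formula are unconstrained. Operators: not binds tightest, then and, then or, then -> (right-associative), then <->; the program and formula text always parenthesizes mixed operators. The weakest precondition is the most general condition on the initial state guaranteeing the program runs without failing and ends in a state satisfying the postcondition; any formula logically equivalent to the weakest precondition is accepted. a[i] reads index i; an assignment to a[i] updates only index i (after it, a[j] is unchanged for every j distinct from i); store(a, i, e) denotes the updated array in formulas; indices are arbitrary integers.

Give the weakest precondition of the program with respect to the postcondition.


Working backward. After the program, the postcondition not (h - 9 > -4) must hold; in canonical form it is not (h > 5).
Before h := 2*a[3] - 5: not (2*a[3] > 10)
Before skip: not (2*a[3] > 10)
Before buf[h + 2] := d: not (2*a[3] > 10)
Answer: WP = not (2*a[3] > 10)


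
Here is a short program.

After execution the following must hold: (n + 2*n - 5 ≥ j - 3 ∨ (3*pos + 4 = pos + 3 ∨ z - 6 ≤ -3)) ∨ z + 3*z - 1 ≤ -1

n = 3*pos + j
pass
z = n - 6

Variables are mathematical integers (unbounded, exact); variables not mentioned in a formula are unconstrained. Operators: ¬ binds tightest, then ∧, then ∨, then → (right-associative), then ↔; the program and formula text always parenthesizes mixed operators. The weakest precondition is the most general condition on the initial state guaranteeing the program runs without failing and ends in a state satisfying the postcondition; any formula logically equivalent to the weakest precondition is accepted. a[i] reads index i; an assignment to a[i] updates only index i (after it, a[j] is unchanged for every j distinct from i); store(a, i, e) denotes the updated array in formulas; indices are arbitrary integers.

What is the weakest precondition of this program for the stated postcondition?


Working backward. After the program, the postcondition (n + 2*n - 5 ≥ j - 3 ∨ (3*pos + 4 = pos + 3 ∨ z - 6 ≤ -3)) ∨ z + 3*z - 1 ≤ -1 must hold; in canonical form it is 3*n ≥ j + 2 ∨ 2*pos = -1 ∨ z ≤ 3 ∨ 4*z ≤ 0.
Before z := n - 6: 3*n ≥ j + 2 ∨ 2*pos = -1 ∨ n ≤ 9 ∨ 4*n ≤ 24
Before skip: 3*n ≥ j + 2 ∨ 2*pos = -1 ∨ n ≤ 9 ∨ 4*n ≤ 24
Before n := 3*pos + j: 2*j + 9*pos ≥ 2 ∨ 2*pos = -1 ∨ j + 3*pos ≤ 9 ∨ 4*j + 12*pos ≤ 24
Answer: WP = 2*j + 9*pos ≥ 2 ∨ 2*pos = -1 ∨ j + 3*pos ≤ 9 ∨ 4*j + 12*pos ≤ 24


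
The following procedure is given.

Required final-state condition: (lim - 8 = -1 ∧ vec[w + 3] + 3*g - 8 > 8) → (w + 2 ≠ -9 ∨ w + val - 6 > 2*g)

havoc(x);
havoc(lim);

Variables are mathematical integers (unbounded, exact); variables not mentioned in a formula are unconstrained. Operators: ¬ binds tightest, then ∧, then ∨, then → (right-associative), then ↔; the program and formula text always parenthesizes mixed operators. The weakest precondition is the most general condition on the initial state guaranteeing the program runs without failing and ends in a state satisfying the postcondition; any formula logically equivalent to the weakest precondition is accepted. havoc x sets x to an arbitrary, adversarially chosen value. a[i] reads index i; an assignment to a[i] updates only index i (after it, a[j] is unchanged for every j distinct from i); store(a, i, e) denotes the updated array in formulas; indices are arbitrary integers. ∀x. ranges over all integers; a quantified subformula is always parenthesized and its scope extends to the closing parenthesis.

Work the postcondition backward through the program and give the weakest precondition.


Working backward. After the program, the postcondition (lim - 8 = -1 ∧ vec[w + 3] + 3*g - 8 > 8) → (w + 2 ≠ -9 ∨ w + val - 6 > 2*g) must hold; in canonical form it is (lim = 7 ∧ vec[w + 3] + 3*g > 16) → (w ≠ -11 ∨ val + w > 2*g + 6).
Before havoc lim: ∀lim_1. ((lim_1 = 7 ∧ vec[w + 3] + 3*g > 16) → (w ≠ -11 ∨ val + w > 2*g + 6))
Before havoc x: ∀lim_1. ((lim_1 = 7 ∧ vec[w + 3] + 3*g > 16) → (w ≠ -11 ∨ val + w > 2*g + 6))
Answer: WP = ∀lim_1. ((lim_1 = 7 ∧ vec[w + 3] + 3*g > 16) → (w ≠ -11 ∨ val + w > 2*g + 6))


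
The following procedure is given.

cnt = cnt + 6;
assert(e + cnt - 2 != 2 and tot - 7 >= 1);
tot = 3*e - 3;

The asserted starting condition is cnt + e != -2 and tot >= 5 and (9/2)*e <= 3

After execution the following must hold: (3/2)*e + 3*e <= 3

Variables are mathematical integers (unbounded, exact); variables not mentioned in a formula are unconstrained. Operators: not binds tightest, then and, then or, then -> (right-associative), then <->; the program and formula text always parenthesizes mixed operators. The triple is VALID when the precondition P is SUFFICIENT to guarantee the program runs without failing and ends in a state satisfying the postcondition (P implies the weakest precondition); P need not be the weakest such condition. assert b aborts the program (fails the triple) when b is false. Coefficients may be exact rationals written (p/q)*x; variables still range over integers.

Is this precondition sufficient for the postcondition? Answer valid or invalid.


Working backward. After the program, the postcondition (3/2)*e + 3*e <= 3 must hold; in canonical form it is (9/2)*e <= 3.
Before tot := 3*e - 3: (9/2)*e <= 3
Before assert e + cnt - 2 != 2 and tot - 7 >= 1: cnt + e != 4 and tot >= 8 and (9/2)*e <= 3
Before cnt := cnt + 6: cnt + e != -2 and tot >= 8 and (9/2)*e <= 3
The weakest precondition is cnt + e != -2 and tot >= 8 and (9/2)*e <= 3.
Check whether cnt + e != -2 and tot >= 5 and (9/2)*e <= 3 implies it.
Countermodel: at the initial state cnt = -1, e = 0, tot = 5, the precondition holds but the weakest precondition fails.
Answer: invalid


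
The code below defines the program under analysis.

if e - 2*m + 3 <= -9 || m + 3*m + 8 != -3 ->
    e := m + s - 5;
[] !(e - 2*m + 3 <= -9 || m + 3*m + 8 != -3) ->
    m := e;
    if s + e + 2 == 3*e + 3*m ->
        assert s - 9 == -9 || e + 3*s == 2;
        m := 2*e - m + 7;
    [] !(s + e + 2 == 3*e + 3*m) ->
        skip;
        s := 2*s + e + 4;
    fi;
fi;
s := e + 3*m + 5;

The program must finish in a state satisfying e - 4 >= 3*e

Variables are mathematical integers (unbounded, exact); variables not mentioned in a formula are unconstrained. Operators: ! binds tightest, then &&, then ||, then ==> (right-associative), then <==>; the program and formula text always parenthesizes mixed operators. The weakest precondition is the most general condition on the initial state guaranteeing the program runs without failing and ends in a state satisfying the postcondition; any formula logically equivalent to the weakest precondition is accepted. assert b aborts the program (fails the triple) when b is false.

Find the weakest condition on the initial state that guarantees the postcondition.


Working backward. After the program, the postcondition e - 4 >= 3*e must hold; in canonical form it is 2*e <= -4.
Before s := e + 3*m + 5: 2*e <= -4
Then branch requires 2*m + 2*s <= 6; else branch requires (s == 5*e - 2 ==> ((s == 0 || e + 3*s == 2) && 2*e <= -4)) && ((!(s == 5*e - 2)) ==> 2*e <= -4).
Before the if: ((e <= 2*m - 12 || 4*m != -11) ==> 2*m + 2*s <= 6) && ((!(e <= 2*m - 12 || 4*m != -11)) ==> ((s == 5*e - 2 ==> ((s == 0 || e + 3*s == 2) && 2*e <= -4)) && ((!(s == 5*e - 2)) ==> 2*e <= -4)))
Answer: WP = ((e <= 2*m - 12 || 4*m != -11) ==> 2*m + 2*s <= 6) && ((!(e <= 2*m - 12 || 4*m != -11)) ==> ((s == 5*e - 2 ==> ((s == 0 || e + 3*s == 2) && 2*e <= -4)) && ((!(s == 5*e - 2)) ==> 2*e <= -4)))


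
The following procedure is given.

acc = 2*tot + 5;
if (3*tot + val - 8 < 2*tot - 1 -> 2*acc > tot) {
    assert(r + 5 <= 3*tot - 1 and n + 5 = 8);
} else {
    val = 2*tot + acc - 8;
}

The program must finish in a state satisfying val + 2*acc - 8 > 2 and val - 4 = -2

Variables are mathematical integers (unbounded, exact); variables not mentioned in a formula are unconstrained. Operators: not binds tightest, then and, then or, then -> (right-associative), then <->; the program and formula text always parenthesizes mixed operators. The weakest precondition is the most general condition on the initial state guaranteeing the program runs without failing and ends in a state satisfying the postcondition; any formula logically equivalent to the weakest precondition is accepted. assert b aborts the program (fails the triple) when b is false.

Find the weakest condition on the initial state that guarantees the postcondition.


Working backward. After the program, the postcondition val + 2*acc - 8 > 2 and val - 4 = -2 must hold; in canonical form it is 2*acc + val > 10 and val = 2.
Then branch requires r <= 3*tot - 6 and n = 3 and 2*acc + val > 10 and val = 2; else branch requires 3*acc + 2*tot > 18 and acc + 2*tot = 10.
Before the if: ((tot + val < 7 -> 2*acc > tot) -> (r <= 3*tot - 6 and n = 3 and 2*acc + val > 10 and val = 2)) and ((not (tot + val < 7 -> 2*acc > tot)) -> (3*acc + 2*tot > 18 and acc + 2*tot = 10))
Before acc := 2*tot + 5: ((tot + val < 7 -> 3*tot > -10) -> (r <= 3*tot - 6 and n = 3 and 4*tot + val > 0 and val = 2)) and ((not (tot + val < 7 -> 3*tot > -10)) -> (8*tot > 3 and 4*tot = 5))
Answer: WP = ((tot + val < 7 -> 3*tot > -10) -> (r <= 3*tot - 6 and n = 3 and 4*tot + val > 0 and val = 2)) and ((not (tot + val < 7 -> 3*tot > -10)) -> (8*tot > 3 and 4*tot = 5))


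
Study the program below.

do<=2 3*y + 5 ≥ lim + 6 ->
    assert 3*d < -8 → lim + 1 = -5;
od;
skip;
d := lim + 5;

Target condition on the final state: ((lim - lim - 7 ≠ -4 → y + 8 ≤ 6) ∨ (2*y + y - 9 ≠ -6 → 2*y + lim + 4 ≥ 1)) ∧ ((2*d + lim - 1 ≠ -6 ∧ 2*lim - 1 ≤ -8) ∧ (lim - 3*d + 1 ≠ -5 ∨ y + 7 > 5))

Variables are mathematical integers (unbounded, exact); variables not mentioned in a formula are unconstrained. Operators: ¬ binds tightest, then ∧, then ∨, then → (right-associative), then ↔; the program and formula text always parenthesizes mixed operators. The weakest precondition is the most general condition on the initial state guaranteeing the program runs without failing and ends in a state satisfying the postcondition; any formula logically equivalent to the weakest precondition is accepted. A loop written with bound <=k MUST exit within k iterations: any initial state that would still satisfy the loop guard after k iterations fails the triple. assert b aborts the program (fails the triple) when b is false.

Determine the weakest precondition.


Working backward. After the program, the postcondition ((lim - lim - 7 ≠ -4 → y + 8 ≤ 6) ∨ (2*y + y - 9 ≠ -6 → 2*y + lim + 4 ≥ 1)) ∧ ((2*d + lim - 1 ≠ -6 ∧ 2*lim - 1 ≤ -8) ∧ (lim - 3*d + 1 ≠ -5 ∨ y + 7 > 5)) must hold; in canonical form it is (y ≤ -2 ∨ (3*y ≠ 3 → lim + 2*y ≥ -3)) ∧ 2*d + lim ≠ -5 ∧ 2*lim ≤ -7 ∧ (lim ≠ 3*d - 6 ∨ y > -2).
Before d := lim + 5: (y ≤ -2 ∨ (3*y ≠ 3 → lim + 2*y ≥ -3)) ∧ 3*lim ≠ -15 ∧ 2*lim ≤ -7 ∧ (2*lim ≠ -9 ∨ y > -2)
Before skip: (y ≤ -2 ∨ (3*y ≠ 3 → lim + 2*y ≥ -3)) ∧ 3*lim ≠ -15 ∧ 2*lim ≤ -7 ∧ (2*lim ≠ -9 ∨ y > -2)
Before the loop (bound <=2), unroll the exhaustion recursion (WP_0 = exit-now case; WP_j = one more guarded iteration, up to j = 2):
  WP_0: (¬(3*y ≥ lim + 1)) ∧ (y ≤ -2 ∨ (3*y ≠ 3 → lim + 2*y ≥ -3)) ∧ 3*lim ≠ -15 ∧ 2*lim ≤ -7 ∧ (2*lim ≠ -9 ∨ y > -2)
  WP_1: (3*y ≥ lim + 1 → ((3*d < -8 → lim = -6) ∧ (¬(3*y ≥ lim + 1)) ∧ (y ≤ -2 ∨ (3*y ≠ 3 → lim + 2*y ≥ -3)) ∧ 3*lim ≠ -15 ∧ 2*lim ≤ -7 ∧ (2*lim ≠ -9 ∨ y > -2))) ∧ ((¬(3*y ≥ lim + 1)) → ((y ≤ -2 ∨ (3*y ≠ 3 → lim + 2*y ≥ -3)) ∧ 3*lim ≠ -15 ∧ 2*lim ≤ -7 ∧ (2*lim ≠ -9 ∨ y > -2)))
  WP_2: (3*y ≥ lim + 1 → ((3*d < -8 → lim = -6) ∧ (3*y ≥ lim + 1 → ((3*d < -8 → lim = -6) ∧ (¬(3*y ≥ lim + 1)) ∧ (y ≤ -2 ∨ (3*y ≠ 3 → lim + 2*y ≥ -3)) ∧ 3*lim ≠ -15 ∧ 2*lim ≤ -7 ∧ (2*lim ≠ -9 ∨ y > -2))) ∧ ((¬(3*y ≥ lim + 1)) → ((y ≤ -2 ∨ (3*y ≠ 3 → lim + 2*y ≥ -3)) ∧ 3*lim ≠ -15 ∧ 2*lim ≤ -7 ∧ (2*lim ≠ -9 ∨ y > -2))))) ∧ ((¬(3*y ≥ lim + 1)) → ((y ≤ -2 ∨ (3*y ≠ 3 → lim + 2*y ≥ -3)) ∧ 3*lim ≠ -15 ∧ 2*lim ≤ -7 ∧ (2*lim ≠ -9 ∨ y > -2)))
So before the loop: (3*y ≥ lim + 1 → ((3*d < -8 → lim = -6) ∧ (3*y ≥ lim + 1 → ((3*d < -8 → lim = -6) ∧ (¬(3*y ≥ lim + 1)) ∧ (y ≤ -2 ∨ (3*y ≠ 3 → lim + 2*y ≥ -3)) ∧ 3*lim ≠ -15 ∧ 2*lim ≤ -7 ∧ (2*lim ≠ -9 ∨ y > -2))) ∧ ((¬(3*y ≥ lim + 1)) → ((y ≤ -2 ∨ (3*y ≠ 3 → lim + 2*y ≥ -3)) ∧ 3*lim ≠ -15 ∧ 2*lim ≤ -7 ∧ (2*lim ≠ -9 ∨ y > -2))))) ∧ ((¬(3*y ≥ lim + 1)) → ((y ≤ -2 ∨ (3*y ≠ 3 → lim + 2*y ≥ -3)) ∧ 3*lim ≠ -15 ∧ 2*lim ≤ -7 ∧ (2*lim ≠ -9 ∨ y > -2)))
Answer: WP = (3*y ≥ lim + 1 → ((3*d < -8 → lim = -6) ∧ (3*y ≥ lim + 1 → ((3*d < -8 → lim = -6) ∧ (¬(3*y ≥ lim + 1)) ∧ (y ≤ -2 ∨ (3*y ≠ 3 → lim + 2*y ≥ -3)) ∧ 3*lim ≠ -15 ∧ 2*lim ≤ -7 ∧ (2*lim ≠ -9 ∨ y > -2))) ∧ ((¬(3*y ≥ lim + 1)) → ((y ≤ -2 ∨ (3*y ≠ 3 → lim + 2*y ≥ -3)) ∧ 3*lim ≠ -15 ∧ 2*lim ≤ -7 ∧ (2*lim ≠ -9 ∨ y > -2))))) ∧ ((¬(3*y ≥ lim + 1)) → ((y ≤ -2 ∨ (3*y ≠ 3 → lim + 2*y ≥ -3)) ∧ 3*lim ≠ -15 ∧ 2*lim ≤ -7 ∧ (2*lim ≠ -9 ∨ y > -2)))


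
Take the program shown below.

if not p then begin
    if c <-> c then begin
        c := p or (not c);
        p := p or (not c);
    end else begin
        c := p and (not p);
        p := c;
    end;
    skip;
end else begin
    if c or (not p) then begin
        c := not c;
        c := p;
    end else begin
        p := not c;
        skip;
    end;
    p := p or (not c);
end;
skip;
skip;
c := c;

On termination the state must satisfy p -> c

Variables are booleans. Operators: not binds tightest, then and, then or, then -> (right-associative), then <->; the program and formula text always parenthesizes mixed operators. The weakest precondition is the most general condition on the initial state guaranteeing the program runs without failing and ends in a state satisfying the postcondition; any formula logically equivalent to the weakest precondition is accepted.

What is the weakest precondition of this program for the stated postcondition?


Working backward. After the program, p -> c must hold.
Before c := c: p -> c
Before skip: p -> c
Before skip: p -> c
Then branch requires (p or (not (p or (not c)))) -> (p or (not c)); else branch requires ((c or (not p)) -> p) and ((not (c or (not p))) -> ((not c) -> c)).
Before the if: ((not p) -> ((p or (not (p or (not c)))) -> (p or (not c)))) and (p -> (((c or (not p)) -> p) and ((not (c or (not p))) -> ((not c) -> c))))
Answer: WP = ((not p) -> ((p or (not (p or (not c)))) -> (p or (not c)))) and (p -> (((c or (not p)) -> p) and ((not (c or (not p))) -> ((not c) -> c))))


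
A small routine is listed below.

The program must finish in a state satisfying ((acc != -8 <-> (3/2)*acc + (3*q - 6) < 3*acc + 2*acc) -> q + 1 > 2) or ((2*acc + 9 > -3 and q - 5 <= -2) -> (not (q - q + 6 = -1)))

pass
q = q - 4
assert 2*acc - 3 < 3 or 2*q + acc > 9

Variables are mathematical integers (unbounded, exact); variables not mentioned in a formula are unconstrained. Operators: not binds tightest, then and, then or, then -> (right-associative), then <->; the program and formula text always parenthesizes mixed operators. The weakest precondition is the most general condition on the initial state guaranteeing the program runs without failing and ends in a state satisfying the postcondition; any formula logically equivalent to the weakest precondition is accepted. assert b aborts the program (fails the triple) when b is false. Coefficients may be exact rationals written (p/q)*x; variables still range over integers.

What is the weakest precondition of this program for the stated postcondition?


Working backward. After the program, the postcondition ((acc != -8 <-> (3/2)*acc + (3*q - 6) < 3*acc + 2*acc) -> q + 1 > 2) or ((2*acc + 9 > -3 and q - 5 <= -2) -> (not (q - q + 6 = -1))) must hold; in canonical form it is true.
Before assert 2*acc - 3 < 3 or 2*q + acc > 9: 2*acc < 6 or acc + 2*q > 9
Before q := q - 4: 2*acc < 6 or acc + 2*q > 17
Before skip: 2*acc < 6 or acc + 2*q > 17
Answer: WP = 2*acc < 6 or acc + 2*q > 17


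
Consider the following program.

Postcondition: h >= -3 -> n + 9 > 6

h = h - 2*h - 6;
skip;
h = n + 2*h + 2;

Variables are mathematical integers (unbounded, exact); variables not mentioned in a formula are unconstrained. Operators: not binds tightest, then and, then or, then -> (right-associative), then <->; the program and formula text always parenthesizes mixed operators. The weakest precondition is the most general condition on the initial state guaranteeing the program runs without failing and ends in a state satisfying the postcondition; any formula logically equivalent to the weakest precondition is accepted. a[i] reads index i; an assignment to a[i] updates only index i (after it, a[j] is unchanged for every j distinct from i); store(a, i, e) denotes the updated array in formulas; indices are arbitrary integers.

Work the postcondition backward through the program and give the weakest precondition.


Working backward. After the program, the postcondition h >= -3 -> n + 9 > 6 must hold; in canonical form it is h >= -3 -> n > -3.
Before h := n + 2*h + 2: 2*h + n >= -5 -> n > -3
Before skip: 2*h + n >= -5 -> n > -3
Before h := h - 2*h - 6: n >= 2*h + 7 -> n > -3
Answer: WP = n >= 2*h + 7 -> n > -3


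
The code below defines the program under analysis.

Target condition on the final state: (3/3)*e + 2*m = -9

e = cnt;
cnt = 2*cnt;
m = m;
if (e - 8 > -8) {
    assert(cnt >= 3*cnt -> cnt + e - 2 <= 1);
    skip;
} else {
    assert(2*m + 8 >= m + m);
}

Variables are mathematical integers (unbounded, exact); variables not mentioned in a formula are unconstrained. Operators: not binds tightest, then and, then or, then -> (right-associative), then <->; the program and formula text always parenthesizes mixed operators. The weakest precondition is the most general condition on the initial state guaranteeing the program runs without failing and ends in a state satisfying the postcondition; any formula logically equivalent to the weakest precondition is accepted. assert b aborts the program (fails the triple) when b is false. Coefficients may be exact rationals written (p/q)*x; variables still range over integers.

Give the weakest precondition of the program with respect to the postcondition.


Working backward. After the program, the postcondition (3/3)*e + 2*m = -9 must hold; in canonical form it is e + 2*m = -9.
Then branch requires (2*cnt <= 0 -> cnt + e <= 3) and e + 2*m = -9; else branch requires e + 2*m = -9.
Before the if: (e > 0 -> ((2*cnt <= 0 -> cnt + e <= 3) and e + 2*m = -9)) and ((not (e > 0)) -> e + 2*m = -9)
Before m := m: (e > 0 -> ((2*cnt <= 0 -> cnt + e <= 3) and e + 2*m = -9)) and ((not (e > 0)) -> e + 2*m = -9)
Before cnt := 2*cnt: (e > 0 -> ((4*cnt <= 0 -> 2*cnt + e <= 3) and e + 2*m = -9)) and ((not (e > 0)) -> e + 2*m = -9)
Before e := cnt: (cnt > 0 -> ((4*cnt <= 0 -> 3*cnt <= 3) and cnt + 2*m = -9)) and ((not (cnt > 0)) -> cnt + 2*m = -9)
Answer: WP = (cnt > 0 -> ((4*cnt <= 0 -> 3*cnt <= 3) and cnt + 2*m = -9)) and ((not (cnt > 0)) -> cnt + 2*m = -9)


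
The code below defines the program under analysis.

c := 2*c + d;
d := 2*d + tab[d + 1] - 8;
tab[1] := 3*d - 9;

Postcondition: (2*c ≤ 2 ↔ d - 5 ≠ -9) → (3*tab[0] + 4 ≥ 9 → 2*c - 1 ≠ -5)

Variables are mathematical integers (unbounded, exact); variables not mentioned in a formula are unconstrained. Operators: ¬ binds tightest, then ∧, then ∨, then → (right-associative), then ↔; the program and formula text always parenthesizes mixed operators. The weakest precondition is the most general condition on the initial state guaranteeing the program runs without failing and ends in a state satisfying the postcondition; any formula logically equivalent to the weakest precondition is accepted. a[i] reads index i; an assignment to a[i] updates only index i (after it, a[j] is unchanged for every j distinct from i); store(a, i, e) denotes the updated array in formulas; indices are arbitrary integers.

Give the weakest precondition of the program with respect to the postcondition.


Working backward. After the program, the postcondition (2*c ≤ 2 ↔ d - 5 ≠ -9) → (3*tab[0] + 4 ≥ 9 → 2*c - 1 ≠ -5) must hold; in canonical form it is (2*c ≤ 2 ↔ d ≠ -4) → (3*tab[0] ≥ 5 → 2*c ≠ -4).
Before tab[1] := 3*d - 9: (2*c ≤ 2 ↔ d ≠ -4) → (3*tab[0] ≥ 5 → 2*c ≠ -4)
Before d := 2*d + tab[d + 1] - 8: (2*c ≤ 2 ↔ tab[d + 1] + 2*d ≠ 4) → (3*tab[0] ≥ 5 → 2*c ≠ -4)
Before c := 2*c + d: (4*c + 2*d ≤ 2 ↔ tab[d + 1] + 2*d ≠ 4) → (3*tab[0] ≥ 5 → 4*c + 2*d ≠ -4)
Answer: WP = (4*c + 2*d ≤ 2 ↔ tab[d + 1] + 2*d ≠ 4) → (3*tab[0] ≥ 5 → 4*c + 2*d ≠ -4)


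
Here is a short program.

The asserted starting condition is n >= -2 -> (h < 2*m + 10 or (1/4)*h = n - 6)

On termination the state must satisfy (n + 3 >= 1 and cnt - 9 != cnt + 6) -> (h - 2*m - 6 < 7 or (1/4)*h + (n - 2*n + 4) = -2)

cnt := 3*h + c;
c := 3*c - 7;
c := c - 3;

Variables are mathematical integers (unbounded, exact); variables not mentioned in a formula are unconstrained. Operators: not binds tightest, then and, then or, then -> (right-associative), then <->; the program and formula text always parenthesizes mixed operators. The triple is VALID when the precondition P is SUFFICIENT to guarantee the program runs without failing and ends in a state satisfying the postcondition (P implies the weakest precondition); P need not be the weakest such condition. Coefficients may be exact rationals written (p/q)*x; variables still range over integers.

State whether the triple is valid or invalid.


Working backward. After the program, the postcondition (n + 3 >= 1 and cnt - 9 != cnt + 6) -> (h - 2*m - 6 < 7 or (1/4)*h + (n - 2*n + 4) = -2) must hold; in canonical form it is n >= -2 -> (h < 2*m + 13 or (1/4)*h = n - 6).
Before c := c - 3: n >= -2 -> (h < 2*m + 13 or (1/4)*h = n - 6)
Before c := 3*c - 7: n >= -2 -> (h < 2*m + 13 or (1/4)*h = n - 6)
Before cnt := 3*h + c: n >= -2 -> (h < 2*m + 13 or (1/4)*h = n - 6)
The weakest precondition is n >= -2 -> (h < 2*m + 13 or (1/4)*h = n - 6).
Check whether n >= -2 -> (h < 2*m + 10 or (1/4)*h = n - 6) implies it.
Every state satisfying the precondition satisfies the weakest precondition: the implication holds.
Answer: valid


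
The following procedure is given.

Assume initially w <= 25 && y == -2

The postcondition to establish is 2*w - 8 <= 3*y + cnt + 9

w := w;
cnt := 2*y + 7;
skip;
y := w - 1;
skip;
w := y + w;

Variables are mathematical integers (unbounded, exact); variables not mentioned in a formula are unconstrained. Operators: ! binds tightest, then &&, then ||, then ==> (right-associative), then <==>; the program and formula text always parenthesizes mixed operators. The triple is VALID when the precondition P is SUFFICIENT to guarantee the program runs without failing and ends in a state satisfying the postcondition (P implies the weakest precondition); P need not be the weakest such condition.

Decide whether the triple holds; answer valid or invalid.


Working backward. After the program, the postcondition 2*w - 8 <= 3*y + cnt + 9 must hold; in canonical form it is 2*w <= cnt + 3*y + 17.
Before w := y + w: 2*w <= cnt + y + 17
Before skip: 2*w <= cnt + y + 17
Before y := w - 1: w <= cnt + 16
Before skip: w <= cnt + 16
Before cnt := 2*y + 7: w <= 2*y + 23
Before w := w: w <= 2*y + 23
The weakest precondition is w <= 2*y + 23.
Check whether w <= 25 && y == -2 implies it.
Countermodel: at the initial state w = 20, y = -2, the precondition holds but the weakest precondition fails.
Answer: invalid


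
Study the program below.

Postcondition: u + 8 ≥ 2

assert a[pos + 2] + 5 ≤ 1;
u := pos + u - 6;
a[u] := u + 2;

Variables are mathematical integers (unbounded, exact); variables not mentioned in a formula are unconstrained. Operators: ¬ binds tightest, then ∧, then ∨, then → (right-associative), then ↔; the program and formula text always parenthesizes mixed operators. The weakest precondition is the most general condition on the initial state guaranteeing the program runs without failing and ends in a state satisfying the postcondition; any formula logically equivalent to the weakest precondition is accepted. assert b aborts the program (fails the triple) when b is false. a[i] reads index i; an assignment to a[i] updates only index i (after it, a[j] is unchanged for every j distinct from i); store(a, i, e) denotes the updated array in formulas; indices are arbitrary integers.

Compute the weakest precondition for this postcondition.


Working backward. After the program, the postcondition u + 8 ≥ 2 must hold; in canonical form it is u ≥ -6.
Before a[u] := u + 2: u ≥ -6
Before u := pos + u - 6: pos + u ≥ 0
Before assert a[pos + 2] + 5 ≤ 1: a[pos + 2] ≤ -4 ∧ pos + u ≥ 0
Answer: WP = a[pos + 2] ≤ -4 ∧ pos + u ≥ 0


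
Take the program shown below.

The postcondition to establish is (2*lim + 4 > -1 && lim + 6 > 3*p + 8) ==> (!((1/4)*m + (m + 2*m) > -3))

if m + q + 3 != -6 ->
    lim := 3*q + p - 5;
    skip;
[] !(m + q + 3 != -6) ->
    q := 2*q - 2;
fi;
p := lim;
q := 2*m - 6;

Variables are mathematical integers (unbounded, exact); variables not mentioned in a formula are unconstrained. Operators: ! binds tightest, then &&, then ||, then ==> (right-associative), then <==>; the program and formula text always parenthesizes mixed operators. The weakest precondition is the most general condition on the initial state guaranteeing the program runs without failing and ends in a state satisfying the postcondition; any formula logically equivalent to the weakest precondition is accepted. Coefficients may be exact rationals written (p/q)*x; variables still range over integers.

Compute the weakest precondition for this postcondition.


Working backward. After the program, the postcondition (2*lim + 4 > -1 && lim + 6 > 3*p + 8) ==> (!((1/4)*m + (m + 2*m) > -3)) must hold; in canonical form it is (2*lim > -5 && lim > 3*p + 2) ==> (!((13/4)*m > -3)).
Before q := 2*m - 6: (2*lim > -5 && lim > 3*p + 2) ==> (!((13/4)*m > -3))
Before p := lim: (2*lim > -5 && 2*lim < -2) ==> (!((13/4)*m > -3))
Then branch requires (2*p + 6*q > 5 && 2*p + 6*q < 8) ==> (!((13/4)*m > -3)); else branch requires (2*lim > -5 && 2*lim < -2) ==> (!((13/4)*m > -3)).
Before the if: (m + q != -9 ==> ((2*p + 6*q > 5 && 2*p + 6*q < 8) ==> (!((13/4)*m > -3)))) && ((!(m + q != -9)) ==> ((2*lim > -5 && 2*lim < -2) ==> (!((13/4)*m > -3))))
Answer: WP = (m + q != -9 ==> ((2*p + 6*q > 5 && 2*p + 6*q < 8) ==> (!((13/4)*m > -3)))) && ((!(m + q != -9)) ==> ((2*lim > -5 && 2*lim < -2) ==> (!((13/4)*m > -3))))


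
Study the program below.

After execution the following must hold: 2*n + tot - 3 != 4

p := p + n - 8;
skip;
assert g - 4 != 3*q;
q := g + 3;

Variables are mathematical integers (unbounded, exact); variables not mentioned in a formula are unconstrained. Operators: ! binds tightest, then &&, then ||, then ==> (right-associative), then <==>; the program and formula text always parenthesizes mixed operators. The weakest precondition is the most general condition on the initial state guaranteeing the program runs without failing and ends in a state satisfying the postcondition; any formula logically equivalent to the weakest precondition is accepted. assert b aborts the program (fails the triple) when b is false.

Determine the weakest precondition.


Working backward. After the program, the postcondition 2*n + tot - 3 != 4 must hold; in canonical form it is 2*n + tot != 7.
Before q := g + 3: 2*n + tot != 7
Before assert g - 4 != 3*q: g != 3*q + 4 && 2*n + tot != 7
Before skip: g != 3*q + 4 && 2*n + tot != 7
Before p := p + n - 8: g != 3*q + 4 && 2*n + tot != 7
Answer: WP = g != 3*q + 4 && 2*n + tot != 7


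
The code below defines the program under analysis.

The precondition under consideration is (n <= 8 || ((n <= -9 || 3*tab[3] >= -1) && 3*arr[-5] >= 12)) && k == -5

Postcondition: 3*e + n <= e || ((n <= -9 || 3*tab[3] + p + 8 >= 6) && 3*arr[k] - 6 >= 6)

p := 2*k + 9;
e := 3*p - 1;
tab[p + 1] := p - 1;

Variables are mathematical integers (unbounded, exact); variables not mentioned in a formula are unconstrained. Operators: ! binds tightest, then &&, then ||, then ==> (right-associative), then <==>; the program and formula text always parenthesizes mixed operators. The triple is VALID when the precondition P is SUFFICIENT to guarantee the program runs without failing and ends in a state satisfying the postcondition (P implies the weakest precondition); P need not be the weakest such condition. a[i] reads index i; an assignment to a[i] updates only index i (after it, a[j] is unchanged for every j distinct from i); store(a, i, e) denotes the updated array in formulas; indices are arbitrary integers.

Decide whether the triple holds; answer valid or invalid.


Working backward. After the program, the postcondition 3*e + n <= e || ((n <= -9 || 3*tab[3] + p + 8 >= 6) && 3*arr[k] - 6 >= 6) must hold; in canonical form it is 2*e + n <= 0 || ((n <= -9 || 3*tab[3] + p >= -2) && 3*arr[k] >= 12).
Before tab[p + 1] := p - 1: 2*e + n <= 0 || ((n <= -9 || 3*store(tab, p + 1, p - 1)[3] + p >= -2) && 3*arr[k] >= 12)
Before e := 3*p - 1: n + 6*p <= 2 || ((n <= -9 || 3*store(tab, p + 1, p - 1)[3] + p >= -2) && 3*arr[k] >= 12)
Before p := 2*k + 9: 12*k + n <= -52 || ((n <= -9 || 3*store(tab, 2*k + 10, 2*k + 8)[3] + 2*k >= -11) && 3*arr[k] >= 12)
The weakest precondition is 12*k + n <= -52 || ((n <= -9 || 3*store(tab, 2*k + 10, 2*k + 8)[3] + 2*k >= -11) && 3*arr[k] >= 12).
Check whether (n <= 8 || ((n <= -9 || 3*tab[3] >= -1) && 3*arr[-5] >= 12)) && k == -5 implies it.
Every state satisfying the precondition satisfies the weakest precondition: the implication holds.
Answer: valid


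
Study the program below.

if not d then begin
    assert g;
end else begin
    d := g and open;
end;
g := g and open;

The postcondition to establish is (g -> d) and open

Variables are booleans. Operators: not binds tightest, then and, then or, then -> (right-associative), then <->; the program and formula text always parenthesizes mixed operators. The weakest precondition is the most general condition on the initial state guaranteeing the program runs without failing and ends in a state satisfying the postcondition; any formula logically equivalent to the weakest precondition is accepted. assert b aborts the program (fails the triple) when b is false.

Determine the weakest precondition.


Working backward. After the program, (g -> d) and open must hold.
Before g := g and open: ((g and open) -> d) and open
Then branch requires g and ((g and open) -> d) and open; else branch requires open.
Before the if: ((not d) -> (g and ((g and open) -> d) and open)) and (d -> open)
Answer: WP = ((not d) -> (g and ((g and open) -> d) and open)) and (d -> open)


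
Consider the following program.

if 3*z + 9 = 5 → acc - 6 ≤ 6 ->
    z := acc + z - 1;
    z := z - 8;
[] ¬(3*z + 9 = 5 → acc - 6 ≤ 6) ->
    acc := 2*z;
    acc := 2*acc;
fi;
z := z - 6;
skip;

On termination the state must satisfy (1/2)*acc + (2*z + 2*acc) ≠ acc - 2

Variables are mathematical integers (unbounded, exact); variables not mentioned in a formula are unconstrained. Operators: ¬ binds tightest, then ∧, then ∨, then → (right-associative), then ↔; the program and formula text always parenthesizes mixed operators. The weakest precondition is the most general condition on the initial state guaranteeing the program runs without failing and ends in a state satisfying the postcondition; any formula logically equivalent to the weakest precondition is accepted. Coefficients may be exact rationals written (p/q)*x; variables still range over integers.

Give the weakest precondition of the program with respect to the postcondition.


Working backward. After the program, the postcondition (1/2)*acc + (2*z + 2*acc) ≠ acc - 2 must hold; in canonical form it is (3/2)*acc + 2*z ≠ -2.
Before skip: (3/2)*acc + 2*z ≠ -2
Before z := z - 6: (3/2)*acc + 2*z ≠ 10
Then branch requires (7/2)*acc + 2*z ≠ 28; else branch requires 8*z ≠ 10.
Before the if: ((3*z = -4 → acc ≤ 12) → (7/2)*acc + 2*z ≠ 28) ∧ ((¬(3*z = -4 → acc ≤ 12)) → 8*z ≠ 10)
Answer: WP = ((3*z = -4 → acc ≤ 12) → (7/2)*acc + 2*z ≠ 28) ∧ ((¬(3*z = -4 → acc ≤ 12)) → 8*z ≠ 10)


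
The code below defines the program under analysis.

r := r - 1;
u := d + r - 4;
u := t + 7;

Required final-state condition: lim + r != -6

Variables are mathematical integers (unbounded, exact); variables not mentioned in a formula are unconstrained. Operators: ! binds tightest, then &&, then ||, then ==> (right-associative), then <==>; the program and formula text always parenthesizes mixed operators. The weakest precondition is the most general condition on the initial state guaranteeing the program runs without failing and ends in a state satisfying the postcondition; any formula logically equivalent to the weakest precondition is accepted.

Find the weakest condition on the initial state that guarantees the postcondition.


Working backward. After the program, lim + r != -6 must hold.
Before u := t + 7: lim + r != -6
Before u := d + r - 4: lim + r != -6
Before r := r - 1: lim + r != -5
Answer: WP = lim + r != -5


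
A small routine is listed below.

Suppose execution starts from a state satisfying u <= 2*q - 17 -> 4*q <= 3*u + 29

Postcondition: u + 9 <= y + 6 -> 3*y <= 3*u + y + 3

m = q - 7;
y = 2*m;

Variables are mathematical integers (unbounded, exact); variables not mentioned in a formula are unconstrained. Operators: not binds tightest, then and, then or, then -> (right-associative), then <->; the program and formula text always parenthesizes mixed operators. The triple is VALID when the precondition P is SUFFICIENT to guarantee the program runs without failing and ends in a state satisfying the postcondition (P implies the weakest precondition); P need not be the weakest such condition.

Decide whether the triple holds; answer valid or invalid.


Working backward. After the program, the postcondition u + 9 <= y + 6 -> 3*y <= 3*u + y + 3 must hold; in canonical form it is u <= y - 3 -> 2*y <= 3*u + 3.
Before y := 2*m: u <= 2*m - 3 -> 4*m <= 3*u + 3
Before m := q - 7: u <= 2*q - 17 -> 4*q <= 3*u + 31
The weakest precondition is u <= 2*q - 17 -> 4*q <= 3*u + 31.
Check whether u <= 2*q - 17 -> 4*q <= 3*u + 29 implies it.
Every state satisfying the precondition satisfies the weakest precondition: the implication holds.
Answer: valid


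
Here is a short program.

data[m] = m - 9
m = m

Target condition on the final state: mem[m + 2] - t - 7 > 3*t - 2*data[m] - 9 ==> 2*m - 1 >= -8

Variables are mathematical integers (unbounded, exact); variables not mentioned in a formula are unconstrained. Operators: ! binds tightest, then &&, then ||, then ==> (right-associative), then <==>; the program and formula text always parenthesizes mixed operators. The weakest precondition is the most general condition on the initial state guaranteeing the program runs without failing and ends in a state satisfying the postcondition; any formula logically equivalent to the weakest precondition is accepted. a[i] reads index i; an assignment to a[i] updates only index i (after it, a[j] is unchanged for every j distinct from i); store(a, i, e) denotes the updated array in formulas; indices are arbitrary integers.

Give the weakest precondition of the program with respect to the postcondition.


Working backward. After the program, the postcondition mem[m + 2] - t - 7 > 3*t - 2*data[m] - 9 ==> 2*m - 1 >= -8 must hold; in canonical form it is 2*data[m] + mem[m + 2] > 4*t - 2 ==> 2*m >= -7.
Before m := m: 2*data[m] + mem[m + 2] > 4*t - 2 ==> 2*m >= -7
Before data[m] := m - 9: mem[m + 2] + 2*store(data, m, m - 9)[m] > 4*t - 2 ==> 2*m >= -7
Answer: WP = mem[m + 2] + 2*store(data, m, m - 9)[m] > 4*t - 2 ==> 2*m >= -7


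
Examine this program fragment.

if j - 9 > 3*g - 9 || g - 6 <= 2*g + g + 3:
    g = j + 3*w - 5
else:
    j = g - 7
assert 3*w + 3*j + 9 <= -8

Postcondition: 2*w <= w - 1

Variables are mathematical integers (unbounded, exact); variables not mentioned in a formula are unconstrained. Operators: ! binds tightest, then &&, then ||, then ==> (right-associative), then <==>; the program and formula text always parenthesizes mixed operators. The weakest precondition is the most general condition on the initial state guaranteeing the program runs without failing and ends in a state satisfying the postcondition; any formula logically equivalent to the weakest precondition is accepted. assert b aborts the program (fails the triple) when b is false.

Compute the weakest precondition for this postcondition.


Working backward. After the program, the postcondition 2*w <= w - 1 must hold; in canonical form it is w <= -1.
Before assert 3*w + 3*j + 9 <= -8: 3*j + 3*w <= -17 && w <= -1
Then branch requires 3*j + 3*w <= -17 && w <= -1; else branch requires 3*g + 3*w <= 4 && w <= -1.
Before the if: ((j > 3*g || 2*g >= -9) ==> (3*j + 3*w <= -17 && w <= -1)) && ((!(j > 3*g || 2*g >= -9)) ==> (3*g + 3*w <= 4 && w <= -1))
Answer: WP = ((j > 3*g || 2*g >= -9) ==> (3*j + 3*w <= -17 && w <= -1)) && ((!(j > 3*g || 2*g >= -9)) ==> (3*g + 3*w <= 4 && w <= -1))


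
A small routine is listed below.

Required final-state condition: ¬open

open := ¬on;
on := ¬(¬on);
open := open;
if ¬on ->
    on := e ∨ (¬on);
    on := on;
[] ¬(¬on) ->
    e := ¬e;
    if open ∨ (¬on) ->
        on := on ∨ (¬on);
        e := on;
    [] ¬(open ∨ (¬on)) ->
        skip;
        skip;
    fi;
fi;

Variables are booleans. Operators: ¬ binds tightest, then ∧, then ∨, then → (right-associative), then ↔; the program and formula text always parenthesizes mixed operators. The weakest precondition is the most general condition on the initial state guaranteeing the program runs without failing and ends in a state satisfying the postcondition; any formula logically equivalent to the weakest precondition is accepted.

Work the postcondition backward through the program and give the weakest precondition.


Working backward. After the program, ¬open must hold.
Then branch requires ¬open; else branch requires ((open ∨ (¬on)) → (¬open)) ∧ ((¬(open ∨ (¬on))) → (¬open)).
Before the if: ((¬on) → (¬open)) ∧ (on → (((open ∨ (¬on)) → (¬open)) ∧ ((¬(open ∨ (¬on))) → (¬open))))
Before open := open: ((¬on) → (¬open)) ∧ (on → (((open ∨ (¬on)) → (¬open)) ∧ ((¬(open ∨ (¬on))) → (¬open))))
Before on := ¬(¬on): ((¬on) → (¬open)) ∧ (on → (((open ∨ (¬on)) → (¬open)) ∧ ((¬(open ∨ (¬on))) → (¬open))))
Before open := ¬on: ((¬on) → on) ∧ (on → ((¬on) → on))
Answer: WP = ((¬on) → on) ∧ (on → ((¬on) → on))


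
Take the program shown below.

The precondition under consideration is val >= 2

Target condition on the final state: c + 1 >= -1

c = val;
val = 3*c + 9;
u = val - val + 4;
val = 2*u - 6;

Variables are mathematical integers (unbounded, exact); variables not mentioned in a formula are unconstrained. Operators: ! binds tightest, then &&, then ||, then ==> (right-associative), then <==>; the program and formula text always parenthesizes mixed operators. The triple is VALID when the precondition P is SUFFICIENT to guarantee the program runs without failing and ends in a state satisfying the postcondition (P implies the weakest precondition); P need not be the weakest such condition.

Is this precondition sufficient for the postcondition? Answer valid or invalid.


Working backward. After the program, the postcondition c + 1 >= -1 must hold; in canonical form it is c >= -2.
Before val := 2*u - 6: c >= -2
Before u := val - val + 4: c >= -2
Before val := 3*c + 9: c >= -2
Before c := val: val >= -2
The weakest precondition is val >= -2.
Check whether val >= 2 implies it.
Every state satisfying the precondition satisfies the weakest precondition: the implication holds.
Answer: valid
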